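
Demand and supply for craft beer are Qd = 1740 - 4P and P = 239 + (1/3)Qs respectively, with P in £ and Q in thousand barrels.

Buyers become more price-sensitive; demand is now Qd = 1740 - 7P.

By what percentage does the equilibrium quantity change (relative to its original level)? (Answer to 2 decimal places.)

Solve the original market: 1740 - 4P = 3P - 717, hence P = 351 and Q = 336.
The shock moves the curves to Qd = 1740 - 7P and Qs = 3P - 717.
Equate the new curves: 1740 - 7P = 3P - 717, giving 2457 = 10P, P = 245.7, Q = 20.1.
%ΔQ = (20.1 − 336) / 336 × 100 = -94.02%.

-94.02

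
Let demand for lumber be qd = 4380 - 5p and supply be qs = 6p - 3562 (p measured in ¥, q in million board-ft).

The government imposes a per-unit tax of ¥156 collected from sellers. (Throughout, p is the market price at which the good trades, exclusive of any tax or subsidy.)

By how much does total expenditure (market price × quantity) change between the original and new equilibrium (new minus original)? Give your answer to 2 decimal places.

-277860.50

Initially, 4380 - 5p = 6p - 3562, so 7942 = 11p and p = 722, q = 770.
Since sellers keep the price net of the tax, the effective supply curve becomes qs = 6p - 4498.
New equilibrium: 4380 - 5p = 6p - 4498 ⇒ 8878 = 11p ⇒ p = 8878/11 ≈ 807.0909, q = 3790/11 ≈ 344.5455.
Expenditure moves from 722×770 = 555940 to 807.0909×344.5455 = 278079.5041; change = -277860.50.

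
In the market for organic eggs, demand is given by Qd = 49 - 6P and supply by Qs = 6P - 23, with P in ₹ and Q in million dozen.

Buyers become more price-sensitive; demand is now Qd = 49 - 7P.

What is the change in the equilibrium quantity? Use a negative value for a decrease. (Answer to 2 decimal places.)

-2.77

Original equilibrium: 49 - 6P = 6P - 23 gives 72 = 12P, so P = 6 and Q = 13.
The shock moves the curves to Qd = 49 - 7P and Qs = 6P - 23.
Setting them equal: 49 - 7P = 6P - 23 → 72 = 13P, so P = 72/13 ≈ 5.5385 and Q = 133/13 ≈ 10.2308.
ΔQ = 10.2308 − 13 = -2.77.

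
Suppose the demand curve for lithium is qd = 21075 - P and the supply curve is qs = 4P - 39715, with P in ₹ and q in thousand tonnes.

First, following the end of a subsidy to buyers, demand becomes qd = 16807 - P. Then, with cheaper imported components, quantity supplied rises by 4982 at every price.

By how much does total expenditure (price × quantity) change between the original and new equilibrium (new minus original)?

-41421194

Solve the original market: 21075 - P = 4P - 39715, hence P = 12158 and q = 8917.
The shock moves the curves to qd = 16807 - P and qs = 4P - 34733.
New equilibrium: 16807 - P = 4P - 34733 ⇒ 51540 = 5P ⇒ P = 10308, q = 6499.
Expenditure moves from 12158×8917 = 108412886 to 10308×6499 = 66991692; change = -41421194.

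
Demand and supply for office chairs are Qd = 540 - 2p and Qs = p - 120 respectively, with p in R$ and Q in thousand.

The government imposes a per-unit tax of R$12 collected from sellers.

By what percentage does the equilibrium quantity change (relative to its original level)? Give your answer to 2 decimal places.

Initially, 540 - 2p = p - 120, so 660 = 3p and p = 220, Q = 100.
Since sellers keep the price net of the tax, the effective supply curve becomes Qs = p - 132.
Clearing the new market: 540 - 2p = p - 132, so p = 224 and Q = 92.
%ΔQ = (92 − 100) / 100 × 100 = -8.00%.

-8.00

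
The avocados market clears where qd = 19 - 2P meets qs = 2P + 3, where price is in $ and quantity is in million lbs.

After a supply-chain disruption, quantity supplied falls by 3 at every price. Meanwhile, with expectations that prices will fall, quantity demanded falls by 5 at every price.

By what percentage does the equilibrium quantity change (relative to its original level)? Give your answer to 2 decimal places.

-36.36

Original equilibrium: 19 - 2P = 2P + 3 gives 16 = 4P, so P = 4 and q = 11.
The shock moves the curves to qd = 14 - 2P and qs = 2P.
Clearing the new market: 14 - 2P = 2P, so P = 3.5 and q = 7.
%Δq = (7 − 11) / 11 × 100 = -36.36%.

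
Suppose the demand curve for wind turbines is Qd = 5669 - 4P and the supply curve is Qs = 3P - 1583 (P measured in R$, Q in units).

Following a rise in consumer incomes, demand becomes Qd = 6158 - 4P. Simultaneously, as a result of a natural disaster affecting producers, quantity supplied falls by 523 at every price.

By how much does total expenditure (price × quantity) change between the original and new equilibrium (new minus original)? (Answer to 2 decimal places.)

+115063.27

Before the shock: 5669 - 4P = 3P - 1583 ⇒ 7252 = 7P ⇒ P = 1036, Q = 1525.
With the change applied: demand Qd = 6158 - 4P, supply Qs = 3P - 2106.
Clearing the new market: 6158 - 4P = 3P - 2106, so P = 8264/7 ≈ 1180.5714 and Q = 10050/7 ≈ 1435.7143.
Expenditure moves from 1036×1525 = 1579900 to 1180.5714×1435.7143 = 1694963.2653; change = +115063.27.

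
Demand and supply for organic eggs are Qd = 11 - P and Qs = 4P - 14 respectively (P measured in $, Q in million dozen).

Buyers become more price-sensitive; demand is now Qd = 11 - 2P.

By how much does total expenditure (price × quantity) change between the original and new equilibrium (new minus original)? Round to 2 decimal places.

-18.89

Solve the original market: 11 - P = 4P - 14, hence P = 5 and Q = 6.
After the shift, demand is Qd = 11 - 2P and supply is Qs = 4P - 14.
New equilibrium: 11 - 2P = 4P - 14 ⇒ 25 = 6P ⇒ P = 25/6 ≈ 4.1667, Q = 8/3 ≈ 2.6667.
Expenditure moves from 5×6 = 30 to 4.1667×2.6667 = 11.1111; change = -18.89.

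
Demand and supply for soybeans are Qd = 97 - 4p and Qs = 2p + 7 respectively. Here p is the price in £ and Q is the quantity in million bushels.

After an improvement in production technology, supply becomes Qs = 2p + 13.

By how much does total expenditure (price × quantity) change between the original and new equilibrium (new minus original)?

+19

Solve the original market: 97 - 4p = 2p + 7, hence p = 15 and Q = 37.
After the shift, demand is Qd = 97 - 4p and supply is Qs = 2p + 13.
Setting them equal: 97 - 4p = 2p + 13 → 84 = 6p, so p = 14 and Q = 41.
Expenditure moves from 15×37 = 555 to 14×41 = 574; change = +19.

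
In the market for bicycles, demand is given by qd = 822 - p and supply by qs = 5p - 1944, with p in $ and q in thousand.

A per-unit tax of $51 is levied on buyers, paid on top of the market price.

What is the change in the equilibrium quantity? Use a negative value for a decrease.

Original equilibrium: 822 - p = 5p - 1944 gives 2766 = 6p, so p = 461 and q = 361.
Since buyers pay the price plus the tax, the effective demand curve becomes qd = 771 - p.
Clearing the new market: 771 - p = 5p - 1944, so p = 452.5 and q = 318.5.
Δq = 318.5 − 361 = -42.5.

-42.5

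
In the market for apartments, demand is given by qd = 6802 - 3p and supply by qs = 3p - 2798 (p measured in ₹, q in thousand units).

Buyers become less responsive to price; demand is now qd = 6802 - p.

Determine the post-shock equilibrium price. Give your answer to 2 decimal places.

Before the shock: 6802 - 3p = 3p - 2798 ⇒ 9600 = 6p ⇒ p = 1600, q = 2002.
The shock moves the curves to qd = 6802 - p and qs = 3p - 2798.
Equate the new curves: 6802 - p = 3p - 2798, giving 9600 = 4p, p = 2400, q = 4402.

2400.00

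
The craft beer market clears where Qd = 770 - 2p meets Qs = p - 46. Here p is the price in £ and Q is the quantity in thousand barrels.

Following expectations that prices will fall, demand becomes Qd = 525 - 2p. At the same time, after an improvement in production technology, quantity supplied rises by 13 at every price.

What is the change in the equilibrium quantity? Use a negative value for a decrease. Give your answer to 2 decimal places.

Before the shock: 770 - 2p = p - 46 ⇒ 816 = 3p ⇒ p = 272, Q = 226.
After the shift, demand is Qd = 525 - 2p and supply is Qs = p - 33.
Equate the new curves: 525 - 2p = p - 33, giving 558 = 3p, p = 186, Q = 153.
ΔQ = 153 − 226 = -73.00.

-73.00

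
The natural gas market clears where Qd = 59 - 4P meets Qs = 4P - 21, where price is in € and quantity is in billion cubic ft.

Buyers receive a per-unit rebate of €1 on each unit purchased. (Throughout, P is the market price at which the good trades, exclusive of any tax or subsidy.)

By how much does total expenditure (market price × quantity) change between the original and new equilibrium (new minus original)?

+30.5

Before the shock: 59 - 4P = 4P - 21 ⇒ 80 = 8P ⇒ P = 10, Q = 19.
Since buyers' out-of-pocket price is the market price minus the rebate, the effective demand curve becomes Qd = 63 - 4P.
Equate the new curves: 63 - 4P = 4P - 21, giving 84 = 8P, P = 10.5, Q = 21.
Expenditure moves from 10×19 = 190 to 10.5×21 = 220.5; change = +30.5.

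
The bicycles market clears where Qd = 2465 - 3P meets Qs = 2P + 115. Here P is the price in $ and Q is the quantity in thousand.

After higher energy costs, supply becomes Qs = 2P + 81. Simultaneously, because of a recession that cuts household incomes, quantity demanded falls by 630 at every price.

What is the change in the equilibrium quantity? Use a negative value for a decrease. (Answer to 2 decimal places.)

-272.40

Solve the original market: 2465 - 3P = 2P + 115, hence P = 470 and Q = 1055.
After the shift, demand is Qd = 1835 - 3P and supply is Qs = 2P + 81.
New equilibrium: 1835 - 3P = 2P + 81 ⇒ 1754 = 5P ⇒ P = 350.8, Q = 782.6.
ΔQ = 782.6 − 1055 = -272.40.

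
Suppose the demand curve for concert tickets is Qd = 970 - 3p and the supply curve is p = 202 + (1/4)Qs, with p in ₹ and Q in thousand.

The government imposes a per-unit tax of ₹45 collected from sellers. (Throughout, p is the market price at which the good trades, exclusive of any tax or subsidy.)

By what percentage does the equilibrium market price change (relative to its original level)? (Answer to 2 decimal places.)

+10.12

Original equilibrium: 970 - 3p = 4p - 808 gives 1778 = 7p, so p = 254 and Q = 208.
Since sellers keep the price net of the tax, the effective supply curve becomes Qs = 4p - 988.
Equate the new curves: 970 - 3p = 4p - 988, giving 1958 = 7p, p = 1958/7 ≈ 279.7143, Q = 916/7 ≈ 130.8571.
%Δp = (279.7143 − 254) / 254 × 100 = +10.12%.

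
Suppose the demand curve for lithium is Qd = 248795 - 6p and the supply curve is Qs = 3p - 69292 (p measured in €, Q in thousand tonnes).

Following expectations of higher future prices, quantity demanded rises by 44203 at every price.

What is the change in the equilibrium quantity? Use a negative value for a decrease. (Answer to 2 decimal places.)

+14734.33

Original equilibrium: 248795 - 6p = 3p - 69292 gives 318087 = 9p, so p = 35343 and Q = 36737.
The new curves are Qd = 292998 - 6p (demand) and Qs = 3p - 69292 (supply).
Equate the new curves: 292998 - 6p = 3p - 69292, giving 362290 = 9p, p = 362290/9 ≈ 40254.4444, Q = 154414/3 ≈ 51471.3333.
ΔQ = 51471.3333 − 36737 = +14734.33.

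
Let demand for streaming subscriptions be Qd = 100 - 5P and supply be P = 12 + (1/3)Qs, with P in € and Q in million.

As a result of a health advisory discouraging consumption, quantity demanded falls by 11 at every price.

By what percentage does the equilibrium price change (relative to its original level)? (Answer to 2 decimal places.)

-8.09

Original equilibrium: 100 - 5P = 3P - 36 gives 136 = 8P, so P = 17 and Q = 15.
With the change applied: demand Qd = 89 - 5P, supply Qs = 3P - 36.
Equate the new curves: 89 - 5P = 3P - 36, giving 125 = 8P, P = 15.625, Q = 10.875.
%ΔP = (15.625 − 17) / 17 × 100 = -8.09%.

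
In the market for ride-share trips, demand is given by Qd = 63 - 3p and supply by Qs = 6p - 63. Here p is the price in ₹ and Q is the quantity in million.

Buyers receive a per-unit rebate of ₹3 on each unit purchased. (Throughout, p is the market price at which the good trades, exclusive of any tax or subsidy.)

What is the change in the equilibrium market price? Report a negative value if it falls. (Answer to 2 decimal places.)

+1.00

Before the shock: 63 - 3p = 6p - 63 ⇒ 126 = 9p ⇒ p = 14, Q = 21.
Since buyers' out-of-pocket price is the market price minus the rebate, the effective demand curve becomes Qd = 72 - 3p.
Clearing the new market: 72 - 3p = 6p - 63, so p = 15 and Q = 27.
Δp = 15 − 14 = +1.00.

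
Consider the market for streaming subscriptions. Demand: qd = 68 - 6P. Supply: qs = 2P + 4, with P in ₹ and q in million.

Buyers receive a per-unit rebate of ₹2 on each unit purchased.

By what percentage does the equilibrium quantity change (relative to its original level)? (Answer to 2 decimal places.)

+15.00

Before the shock: 68 - 6P = 2P + 4 ⇒ 64 = 8P ⇒ P = 8, q = 20.
Since buyers' out-of-pocket price is the market price minus the rebate, the effective demand curve becomes qd = 80 - 6P.
Equate the new curves: 80 - 6P = 2P + 4, giving 76 = 8P, P = 9.5, q = 23.
%Δq = (23 − 20) / 20 × 100 = +15.00%.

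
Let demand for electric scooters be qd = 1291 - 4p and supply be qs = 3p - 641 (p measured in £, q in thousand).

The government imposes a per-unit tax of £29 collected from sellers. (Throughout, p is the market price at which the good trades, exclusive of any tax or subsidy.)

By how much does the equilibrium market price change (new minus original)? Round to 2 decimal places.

+12.43

Original equilibrium: 1291 - 4p = 3p - 641 gives 1932 = 7p, so p = 276 and q = 187.
Since sellers keep the price net of the tax, the effective supply curve becomes qs = 3p - 728.
Clearing the new market: 1291 - 4p = 3p - 728, so p = 2019/7 ≈ 288.4286 and q = 961/7 ≈ 137.2857.
Δp = 288.4286 − 276 = +12.43.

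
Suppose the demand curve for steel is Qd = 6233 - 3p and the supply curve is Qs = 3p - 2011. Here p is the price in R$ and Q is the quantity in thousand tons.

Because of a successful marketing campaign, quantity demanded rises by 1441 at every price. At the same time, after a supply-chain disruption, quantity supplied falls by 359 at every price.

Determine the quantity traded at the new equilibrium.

2652

Original equilibrium: 6233 - 3p = 3p - 2011 gives 8244 = 6p, so p = 1374 and Q = 2111.
With the change applied: demand Qd = 7674 - 3p, supply Qs = 3p - 2370.
New equilibrium: 7674 - 3p = 3p - 2370 ⇒ 10044 = 6p ⇒ p = 1674, Q = 2652.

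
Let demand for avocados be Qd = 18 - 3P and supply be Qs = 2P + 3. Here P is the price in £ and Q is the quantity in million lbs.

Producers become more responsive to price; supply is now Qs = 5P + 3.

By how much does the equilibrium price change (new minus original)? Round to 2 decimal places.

-1.13

Solve the original market: 18 - 3P = 2P + 3, hence P = 3 and Q = 9.
With the change applied: demand Qd = 18 - 3P, supply Qs = 5P + 3.
Equate the new curves: 18 - 3P = 5P + 3, giving 15 = 8P, P = 1.875, Q = 12.375.
ΔP = 1.875 − 3 = -1.13.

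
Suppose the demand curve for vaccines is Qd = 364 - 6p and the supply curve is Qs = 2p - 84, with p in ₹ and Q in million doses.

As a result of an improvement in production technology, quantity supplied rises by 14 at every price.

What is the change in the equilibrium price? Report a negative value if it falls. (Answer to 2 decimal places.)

Before the shock: 364 - 6p = 2p - 84 ⇒ 448 = 8p ⇒ p = 56, Q = 28.
The shock moves the curves to Qd = 364 - 6p and Qs = 2p - 70.
Setting them equal: 364 - 6p = 2p - 70 → 434 = 8p, so p = 54.25 and Q = 38.5.
Δp = 54.25 − 56 = -1.75.

-1.75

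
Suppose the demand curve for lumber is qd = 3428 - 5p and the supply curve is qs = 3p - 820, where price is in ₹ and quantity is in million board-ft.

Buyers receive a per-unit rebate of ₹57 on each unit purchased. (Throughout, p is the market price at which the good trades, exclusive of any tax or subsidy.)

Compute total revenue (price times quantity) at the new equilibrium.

Initially, 3428 - 5p = 3p - 820, so 4248 = 8p and p = 531, q = 773.
Since buyers' out-of-pocket price is the market price minus the rebate, the effective demand curve becomes qd = 3713 - 5p.
New equilibrium: 3713 - 5p = 3p - 820 ⇒ 4533 = 8p ⇒ p = 566.625, q = 879.875.
New expenditure = 566.625 × 879.875 = 498559.171875.

498559.171875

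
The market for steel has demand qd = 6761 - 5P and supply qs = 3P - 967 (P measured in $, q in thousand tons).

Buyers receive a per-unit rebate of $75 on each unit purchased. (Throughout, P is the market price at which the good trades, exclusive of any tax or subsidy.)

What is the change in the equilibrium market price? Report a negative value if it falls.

+46.875

Solve the original market: 6761 - 5P = 3P - 967, hence P = 966 and q = 1931.
Since buyers' out-of-pocket price is the market price minus the rebate, the effective demand curve becomes qd = 7136 - 5P.
New equilibrium: 7136 - 5P = 3P - 967 ⇒ 8103 = 8P ⇒ P = 1012.875, q = 2071.625.
ΔP = 1012.875 − 966 = +46.875.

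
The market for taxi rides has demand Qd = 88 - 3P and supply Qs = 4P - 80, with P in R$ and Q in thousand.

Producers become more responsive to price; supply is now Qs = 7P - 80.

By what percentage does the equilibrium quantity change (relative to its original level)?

+135

Original equilibrium: 88 - 3P = 4P - 80 gives 168 = 7P, so P = 24 and Q = 16.
The shock moves the curves to Qd = 88 - 3P and Qs = 7P - 80.
New equilibrium: 88 - 3P = 7P - 80 ⇒ 168 = 10P ⇒ P = 16.8, Q = 37.6.
%ΔQ = (37.6 − 16) / 16 × 100 = +135%.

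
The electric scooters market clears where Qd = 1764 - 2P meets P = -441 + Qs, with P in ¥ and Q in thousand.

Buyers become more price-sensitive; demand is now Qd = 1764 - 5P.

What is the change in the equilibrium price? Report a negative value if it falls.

-220.5

Original equilibrium: 1764 - 2P = P + 441 gives 1323 = 3P, so P = 441 and Q = 882.
With the change applied: demand Qd = 1764 - 5P, supply Qs = P + 441.
Clearing the new market: 1764 - 5P = P + 441, so P = 220.5 and Q = 661.5.
ΔP = 220.5 − 441 = -220.5.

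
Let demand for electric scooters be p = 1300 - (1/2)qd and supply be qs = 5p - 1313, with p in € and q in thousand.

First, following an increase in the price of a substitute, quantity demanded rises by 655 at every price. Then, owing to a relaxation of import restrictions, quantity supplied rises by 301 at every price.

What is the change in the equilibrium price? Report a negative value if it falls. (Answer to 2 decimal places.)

Before the shock: 2600 - 2p = 5p - 1313 ⇒ 3913 = 7p ⇒ p = 559, q = 1482.
The new curves are qd = 3255 - 2p (demand) and qs = 5p - 1012 (supply).
Equate the new curves: 3255 - 2p = 5p - 1012, giving 4267 = 7p, p = 4267/7 ≈ 609.5714, q = 14251/7 ≈ 2035.8571.
Δp = 609.5714 − 559 = +50.57.

+50.57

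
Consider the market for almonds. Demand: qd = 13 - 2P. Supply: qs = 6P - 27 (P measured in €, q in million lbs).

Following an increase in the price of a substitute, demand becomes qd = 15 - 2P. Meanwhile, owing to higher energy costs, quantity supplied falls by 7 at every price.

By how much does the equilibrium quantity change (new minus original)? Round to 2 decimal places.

Original equilibrium: 13 - 2P = 6P - 27 gives 40 = 8P, so P = 5 and q = 3.
After the shift, demand is qd = 15 - 2P and supply is qs = 6P - 34.
Clearing the new market: 15 - 2P = 6P - 34, so P = 6.125 and q = 2.75.
Δq = 2.75 − 3 = -0.25.

-0.25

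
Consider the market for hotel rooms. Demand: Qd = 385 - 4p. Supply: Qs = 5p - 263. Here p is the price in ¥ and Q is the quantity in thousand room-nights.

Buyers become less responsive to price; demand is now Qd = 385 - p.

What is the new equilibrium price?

108

Original equilibrium: 385 - 4p = 5p - 263 gives 648 = 9p, so p = 72 and Q = 97.
After the shift, demand is Qd = 385 - p and supply is Qs = 5p - 263.
Setting them equal: 385 - p = 5p - 263 → 648 = 6p, so p = 108 and Q = 277.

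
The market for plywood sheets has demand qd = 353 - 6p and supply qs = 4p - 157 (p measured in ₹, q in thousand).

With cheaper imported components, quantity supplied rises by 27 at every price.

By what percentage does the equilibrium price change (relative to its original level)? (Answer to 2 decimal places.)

Initially, 353 - 6p = 4p - 157, so 510 = 10p and p = 51, q = 47.
After the shift, demand is qd = 353 - 6p and supply is qs = 4p - 130.
Equate the new curves: 353 - 6p = 4p - 130, giving 483 = 10p, p = 48.3, q = 63.2.
%Δp = (48.3 − 51) / 51 × 100 = -5.29%.

-5.29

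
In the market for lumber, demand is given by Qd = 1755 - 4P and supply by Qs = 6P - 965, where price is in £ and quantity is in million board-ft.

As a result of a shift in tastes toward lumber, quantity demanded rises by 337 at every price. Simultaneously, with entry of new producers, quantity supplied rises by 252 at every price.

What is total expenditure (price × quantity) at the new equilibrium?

272085

Original equilibrium: 1755 - 4P = 6P - 965 gives 2720 = 10P, so P = 272 and Q = 667.
The shock moves the curves to Qd = 2092 - 4P and Qs = 6P - 713.
Setting them equal: 2092 - 4P = 6P - 713 → 2805 = 10P, so P = 280.5 and Q = 970.
New expenditure = 280.5 × 970 = 272085.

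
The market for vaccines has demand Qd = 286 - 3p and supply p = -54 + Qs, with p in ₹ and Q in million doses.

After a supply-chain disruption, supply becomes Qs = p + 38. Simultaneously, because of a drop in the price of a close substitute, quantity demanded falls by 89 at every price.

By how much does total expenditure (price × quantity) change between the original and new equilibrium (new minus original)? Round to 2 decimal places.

Original equilibrium: 286 - 3p = p + 54 gives 232 = 4p, so p = 58 and Q = 112.
The new curves are Qd = 197 - 3p (demand) and Qs = p + 38 (supply).
Clearing the new market: 197 - 3p = p + 38, so p = 39.75 and Q = 77.75.
Expenditure moves from 58×112 = 6496 to 39.75×77.75 = 3090.5625; change = -3405.44.

-3405.44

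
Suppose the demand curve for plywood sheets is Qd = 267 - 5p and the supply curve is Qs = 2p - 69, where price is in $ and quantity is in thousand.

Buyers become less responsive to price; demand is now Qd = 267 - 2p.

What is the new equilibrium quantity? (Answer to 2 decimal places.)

Original equilibrium: 267 - 5p = 2p - 69 gives 336 = 7p, so p = 48 and Q = 27.
With the change applied: demand Qd = 267 - 2p, supply Qs = 2p - 69.
Setting them equal: 267 - 2p = 2p - 69 → 336 = 4p, so p = 84 and Q = 99.

99.00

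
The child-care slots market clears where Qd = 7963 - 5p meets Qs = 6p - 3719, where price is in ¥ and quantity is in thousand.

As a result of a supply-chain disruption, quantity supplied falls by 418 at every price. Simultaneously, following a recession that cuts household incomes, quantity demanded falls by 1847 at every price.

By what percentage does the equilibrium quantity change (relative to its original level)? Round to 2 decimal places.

Solve the original market: 7963 - 5p = 6p - 3719, hence p = 1062 and Q = 2653.
With the change applied: demand Qd = 6116 - 5p, supply Qs = 6p - 4137.
Clearing the new market: 6116 - 5p = 6p - 4137, so p = 10253/11 ≈ 932.0909 and Q = 16011/11 ≈ 1455.5455.
%ΔQ = (1455.5455 − 2653) / 2653 × 100 = -45.14%.

-45.14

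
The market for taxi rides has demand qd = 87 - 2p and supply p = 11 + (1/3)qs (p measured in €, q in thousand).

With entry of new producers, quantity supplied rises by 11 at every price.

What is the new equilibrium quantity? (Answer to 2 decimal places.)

Original equilibrium: 87 - 2p = 3p - 33 gives 120 = 5p, so p = 24 and q = 39.
The new curves are qd = 87 - 2p (demand) and qs = 3p - 22 (supply).
Setting them equal: 87 - 2p = 3p - 22 → 109 = 5p, so p = 21.8 and q = 43.4.

43.40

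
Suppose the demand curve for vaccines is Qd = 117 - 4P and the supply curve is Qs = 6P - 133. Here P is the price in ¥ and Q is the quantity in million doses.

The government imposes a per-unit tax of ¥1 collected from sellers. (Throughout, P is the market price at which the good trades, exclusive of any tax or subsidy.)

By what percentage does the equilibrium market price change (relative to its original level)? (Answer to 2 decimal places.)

Original equilibrium: 117 - 4P = 6P - 133 gives 250 = 10P, so P = 25 and Q = 17.
Since sellers keep the price net of the tax, the effective supply curve becomes Qs = 6P - 139.
Setting them equal: 117 - 4P = 6P - 139 → 256 = 10P, so P = 25.6 and Q = 14.6.
%ΔP = (25.6 − 25) / 25 × 100 = +2.40%.

+2.40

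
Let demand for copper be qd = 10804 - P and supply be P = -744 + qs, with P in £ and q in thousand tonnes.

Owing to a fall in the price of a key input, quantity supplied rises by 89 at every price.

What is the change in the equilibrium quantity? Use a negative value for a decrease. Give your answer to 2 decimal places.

Initially, 10804 - P = P + 744, so 10060 = 2P and P = 5030, q = 5774.
With the change applied: demand qd = 10804 - P, supply qs = P + 833.
Equate the new curves: 10804 - P = P + 833, giving 9971 = 2P, P = 4985.5, q = 5818.5.
Δq = 5818.5 − 5774 = +44.50.

+44.50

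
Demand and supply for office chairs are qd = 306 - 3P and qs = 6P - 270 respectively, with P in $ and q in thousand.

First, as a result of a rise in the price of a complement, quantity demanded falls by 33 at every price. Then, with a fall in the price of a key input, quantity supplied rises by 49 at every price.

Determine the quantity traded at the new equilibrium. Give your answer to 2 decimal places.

Original equilibrium: 306 - 3P = 6P - 270 gives 576 = 9P, so P = 64 and q = 114.
The shock moves the curves to qd = 273 - 3P and qs = 6P - 221.
New equilibrium: 273 - 3P = 6P - 221 ⇒ 494 = 9P ⇒ P = 494/9 ≈ 54.8889, q = 325/3 ≈ 108.3333.

108.33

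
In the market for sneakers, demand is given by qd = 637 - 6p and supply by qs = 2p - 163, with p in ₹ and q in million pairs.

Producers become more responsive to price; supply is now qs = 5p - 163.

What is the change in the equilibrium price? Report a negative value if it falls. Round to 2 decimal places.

Initially, 637 - 6p = 2p - 163, so 800 = 8p and p = 100, q = 37.
The new curves are qd = 637 - 6p (demand) and qs = 5p - 163 (supply).
New equilibrium: 637 - 6p = 5p - 163 ⇒ 800 = 11p ⇒ p = 800/11 ≈ 72.7273, q = 2207/11 ≈ 200.6364.
Δp = 72.7273 − 100 = -27.27.

-27.27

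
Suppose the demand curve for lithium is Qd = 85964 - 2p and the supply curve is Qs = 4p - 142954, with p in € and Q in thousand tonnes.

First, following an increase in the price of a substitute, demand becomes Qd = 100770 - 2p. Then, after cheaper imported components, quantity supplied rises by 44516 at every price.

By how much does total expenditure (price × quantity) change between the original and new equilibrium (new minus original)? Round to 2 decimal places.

+772559615.78

Initially, 85964 - 2p = 4p - 142954, so 228918 = 6p and p = 38153, Q = 9658.
The shock moves the curves to Qd = 100770 - 2p and Qs = 4p - 98438.
Equate the new curves: 100770 - 2p = 4p - 98438, giving 199208 = 6p, p = 99604/3 ≈ 33201.3333, Q = 103102/3 ≈ 34367.3333.
Expenditure moves from 38153×9658 = 368481674 to 33201.3333×34367.3333 = 1141041289.7778; change = +772559615.78.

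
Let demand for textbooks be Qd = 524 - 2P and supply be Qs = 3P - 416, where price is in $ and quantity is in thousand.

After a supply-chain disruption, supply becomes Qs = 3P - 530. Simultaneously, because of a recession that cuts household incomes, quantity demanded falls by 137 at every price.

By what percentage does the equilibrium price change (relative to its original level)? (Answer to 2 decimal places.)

Before the shock: 524 - 2P = 3P - 416 ⇒ 940 = 5P ⇒ P = 188, Q = 148.
After the shift, demand is Qd = 387 - 2P and supply is Qs = 3P - 530.
New equilibrium: 387 - 2P = 3P - 530 ⇒ 917 = 5P ⇒ P = 183.4, Q = 20.2.
%ΔP = (183.4 − 188) / 188 × 100 = -2.45%.

-2.45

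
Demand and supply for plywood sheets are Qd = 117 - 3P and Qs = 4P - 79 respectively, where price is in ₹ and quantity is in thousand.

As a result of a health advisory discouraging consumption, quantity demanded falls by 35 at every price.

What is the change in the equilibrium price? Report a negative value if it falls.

-5

Original equilibrium: 117 - 3P = 4P - 79 gives 196 = 7P, so P = 28 and Q = 33.
With the change applied: demand Qd = 82 - 3P, supply Qs = 4P - 79.
Clearing the new market: 82 - 3P = 4P - 79, so P = 23 and Q = 13.
ΔP = 23 − 28 = -5.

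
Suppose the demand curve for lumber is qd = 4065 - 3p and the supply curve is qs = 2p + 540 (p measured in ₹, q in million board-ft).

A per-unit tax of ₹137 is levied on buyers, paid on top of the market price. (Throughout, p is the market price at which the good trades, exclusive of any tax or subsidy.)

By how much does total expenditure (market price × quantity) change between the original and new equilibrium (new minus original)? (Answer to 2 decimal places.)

Original equilibrium: 4065 - 3p = 2p + 540 gives 3525 = 5p, so p = 705 and q = 1950.
Since buyers pay the price plus the tax, the effective demand curve becomes qd = 3654 - 3p.
Setting them equal: 3654 - 3p = 2p + 540 → 3114 = 5p, so p = 622.8 and q = 1785.6.
Expenditure moves from 705×1950 = 1374750 to 622.8×1785.6 = 1112071.68; change = -262678.32.

-262678.32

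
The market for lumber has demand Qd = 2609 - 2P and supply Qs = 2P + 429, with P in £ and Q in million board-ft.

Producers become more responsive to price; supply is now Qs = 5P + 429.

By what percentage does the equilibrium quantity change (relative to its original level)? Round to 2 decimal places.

Before the shock: 2609 - 2P = 2P + 429 ⇒ 2180 = 4P ⇒ P = 545, Q = 1519.
After the shift, demand is Qd = 2609 - 2P and supply is Qs = 5P + 429.
Equate the new curves: 2609 - 2P = 5P + 429, giving 2180 = 7P, P = 2180/7 ≈ 311.4286, Q = 13903/7 ≈ 1986.1429.
%ΔQ = (1986.1429 − 1519) / 1519 × 100 = +30.75%.

+30.75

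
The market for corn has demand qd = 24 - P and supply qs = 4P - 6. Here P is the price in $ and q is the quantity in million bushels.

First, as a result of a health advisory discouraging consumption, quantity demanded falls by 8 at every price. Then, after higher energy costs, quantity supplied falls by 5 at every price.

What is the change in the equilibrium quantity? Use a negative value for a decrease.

-7.4

Original equilibrium: 24 - P = 4P - 6 gives 30 = 5P, so P = 6 and q = 18.
The new curves are qd = 16 - P (demand) and qs = 4P - 11 (supply).
Equate the new curves: 16 - P = 4P - 11, giving 27 = 5P, P = 5.4, q = 10.6.
Δq = 10.6 − 18 = -7.4.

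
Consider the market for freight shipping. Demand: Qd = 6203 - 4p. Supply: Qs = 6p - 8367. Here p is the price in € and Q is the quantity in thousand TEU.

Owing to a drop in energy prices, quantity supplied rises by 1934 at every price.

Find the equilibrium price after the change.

1263.6

Initially, 6203 - 4p = 6p - 8367, so 14570 = 10p and p = 1457, Q = 375.
After the shift, demand is Qd = 6203 - 4p and supply is Qs = 6p - 6433.
Clearing the new market: 6203 - 4p = 6p - 6433, so p = 1263.6 and Q = 1148.6.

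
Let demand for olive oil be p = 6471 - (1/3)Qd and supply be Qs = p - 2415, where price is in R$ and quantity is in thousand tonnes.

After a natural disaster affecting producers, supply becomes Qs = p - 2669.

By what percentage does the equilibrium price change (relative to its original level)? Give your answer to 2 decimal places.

+1.16

Solve the original market: 19413 - 3p = p - 2415, hence p = 5457 and Q = 3042.
With the change applied: demand Qd = 19413 - 3p, supply Qs = p - 2669.
Clearing the new market: 19413 - 3p = p - 2669, so p = 5520.5 and Q = 2851.5.
%Δp = (5520.5 − 5457) / 5457 × 100 = +1.16%.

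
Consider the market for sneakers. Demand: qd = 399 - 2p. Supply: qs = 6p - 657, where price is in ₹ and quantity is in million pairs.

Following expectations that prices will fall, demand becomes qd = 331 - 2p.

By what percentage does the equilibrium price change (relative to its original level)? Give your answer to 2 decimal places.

Solve the original market: 399 - 2p = 6p - 657, hence p = 132 and q = 135.
The shock moves the curves to qd = 331 - 2p and qs = 6p - 657.
Setting them equal: 331 - 2p = 6p - 657 → 988 = 8p, so p = 123.5 and q = 84.
%Δp = (123.5 − 132) / 132 × 100 = -6.44%.

-6.44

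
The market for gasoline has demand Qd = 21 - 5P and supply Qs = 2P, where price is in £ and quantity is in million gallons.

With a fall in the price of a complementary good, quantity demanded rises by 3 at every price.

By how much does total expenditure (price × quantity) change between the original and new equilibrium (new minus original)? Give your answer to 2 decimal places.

+5.51

Before the shock: 21 - 5P = 2P ⇒ 21 = 7P ⇒ P = 3, Q = 6.
After the shift, demand is Qd = 24 - 5P and supply is Qs = 2P.
New equilibrium: 24 - 5P = 2P ⇒ 24 = 7P ⇒ P = 24/7 ≈ 3.4286, Q = 48/7 ≈ 6.8571.
Expenditure moves from 3×6 = 18 to 3.4286×6.8571 = 23.5102; change = +5.51.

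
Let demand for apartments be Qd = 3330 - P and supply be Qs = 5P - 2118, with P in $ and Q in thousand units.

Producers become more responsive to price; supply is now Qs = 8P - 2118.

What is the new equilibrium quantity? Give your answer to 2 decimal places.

2724.67

Original equilibrium: 3330 - P = 5P - 2118 gives 5448 = 6P, so P = 908 and Q = 2422.
After the shift, demand is Qd = 3330 - P and supply is Qs = 8P - 2118.
New equilibrium: 3330 - P = 8P - 2118 ⇒ 5448 = 9P ⇒ P = 1816/3 ≈ 605.3333, Q = 8174/3 ≈ 2724.6667.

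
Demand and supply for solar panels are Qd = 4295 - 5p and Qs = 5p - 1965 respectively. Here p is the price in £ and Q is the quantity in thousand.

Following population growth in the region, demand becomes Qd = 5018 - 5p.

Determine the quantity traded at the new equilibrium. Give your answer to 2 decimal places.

Initially, 4295 - 5p = 5p - 1965, so 6260 = 10p and p = 626, Q = 1165.
With the change applied: demand Qd = 5018 - 5p, supply Qs = 5p - 1965.
New equilibrium: 5018 - 5p = 5p - 1965 ⇒ 6983 = 10p ⇒ p = 698.3, Q = 1526.5.

1526.50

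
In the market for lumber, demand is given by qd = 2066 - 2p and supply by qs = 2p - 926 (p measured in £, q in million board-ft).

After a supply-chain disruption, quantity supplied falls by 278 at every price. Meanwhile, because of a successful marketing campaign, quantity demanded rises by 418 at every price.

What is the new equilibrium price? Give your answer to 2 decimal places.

Initially, 2066 - 2p = 2p - 926, so 2992 = 4p and p = 748, q = 570.
The shock moves the curves to qd = 2484 - 2p and qs = 2p - 1204.
Setting them equal: 2484 - 2p = 2p - 1204 → 3688 = 4p, so p = 922 and q = 640.

922.00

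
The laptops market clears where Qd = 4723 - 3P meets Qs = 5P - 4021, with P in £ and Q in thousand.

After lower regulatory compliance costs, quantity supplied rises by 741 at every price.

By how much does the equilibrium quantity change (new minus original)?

Initially, 4723 - 3P = 5P - 4021, so 8744 = 8P and P = 1093, Q = 1444.
With the change applied: demand Qd = 4723 - 3P, supply Qs = 5P - 3280.
Equate the new curves: 4723 - 3P = 5P - 3280, giving 8003 = 8P, P = 1000.375, Q = 1721.875.
ΔQ = 1721.875 − 1444 = +277.875.

+277.875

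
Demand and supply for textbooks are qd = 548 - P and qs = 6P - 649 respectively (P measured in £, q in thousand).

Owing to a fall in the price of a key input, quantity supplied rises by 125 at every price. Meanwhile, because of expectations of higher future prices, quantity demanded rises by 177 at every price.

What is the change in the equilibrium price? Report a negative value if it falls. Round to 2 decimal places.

+7.43

Original equilibrium: 548 - P = 6P - 649 gives 1197 = 7P, so P = 171 and q = 377.
With the change applied: demand qd = 725 - P, supply qs = 6P - 524.
New equilibrium: 725 - P = 6P - 524 ⇒ 1249 = 7P ⇒ P = 1249/7 ≈ 178.4286, q = 3826/7 ≈ 546.5714.
ΔP = 178.4286 − 171 = +7.43.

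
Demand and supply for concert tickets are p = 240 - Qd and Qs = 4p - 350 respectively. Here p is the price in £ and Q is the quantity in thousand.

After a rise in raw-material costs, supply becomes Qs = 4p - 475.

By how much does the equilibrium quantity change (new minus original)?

-25

Before the shock: 240 - p = 4p - 350 ⇒ 590 = 5p ⇒ p = 118, Q = 122.
The new curves are Qd = 240 - p (demand) and Qs = 4p - 475 (supply).
New equilibrium: 240 - p = 4p - 475 ⇒ 715 = 5p ⇒ p = 143, Q = 97.
ΔQ = 97 − 122 = -25.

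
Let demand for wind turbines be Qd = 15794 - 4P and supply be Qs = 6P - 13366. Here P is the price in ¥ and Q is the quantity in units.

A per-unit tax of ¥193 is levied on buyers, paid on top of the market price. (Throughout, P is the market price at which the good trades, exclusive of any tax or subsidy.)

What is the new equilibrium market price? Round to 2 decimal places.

Before the shock: 15794 - 4P = 6P - 13366 ⇒ 29160 = 10P ⇒ P = 2916, Q = 4130.
Since buyers pay the price plus the tax, the effective demand curve becomes Qd = 15022 - 4P.
Clearing the new market: 15022 - 4P = 6P - 13366, so P = 2838.8 and Q = 3666.8.

2838.80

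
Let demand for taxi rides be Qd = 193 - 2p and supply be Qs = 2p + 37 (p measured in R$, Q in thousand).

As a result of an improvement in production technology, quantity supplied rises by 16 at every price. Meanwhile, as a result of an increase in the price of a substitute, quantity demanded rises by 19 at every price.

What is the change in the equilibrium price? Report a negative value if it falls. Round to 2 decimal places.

+0.75

Before the shock: 193 - 2p = 2p + 37 ⇒ 156 = 4p ⇒ p = 39, Q = 115.
After the shift, demand is Qd = 212 - 2p and supply is Qs = 2p + 53.
New equilibrium: 212 - 2p = 2p + 53 ⇒ 159 = 4p ⇒ p = 39.75, Q = 132.5.
Δp = 39.75 − 39 = +0.75.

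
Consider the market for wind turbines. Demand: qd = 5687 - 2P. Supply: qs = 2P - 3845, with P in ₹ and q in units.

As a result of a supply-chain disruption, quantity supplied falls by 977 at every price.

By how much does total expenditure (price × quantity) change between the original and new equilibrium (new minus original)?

Before the shock: 5687 - 2P = 2P - 3845 ⇒ 9532 = 4P ⇒ P = 2383, q = 921.
The shock moves the curves to qd = 5687 - 2P and qs = 2P - 4822.
Setting them equal: 5687 - 2P = 2P - 4822 → 10509 = 4P, so P = 2627.25 and q = 432.5.
Expenditure moves from 2383×921 = 2194743 to 2627.25×432.5 = 1136285.625; change = -1058457.375.

-1058457.375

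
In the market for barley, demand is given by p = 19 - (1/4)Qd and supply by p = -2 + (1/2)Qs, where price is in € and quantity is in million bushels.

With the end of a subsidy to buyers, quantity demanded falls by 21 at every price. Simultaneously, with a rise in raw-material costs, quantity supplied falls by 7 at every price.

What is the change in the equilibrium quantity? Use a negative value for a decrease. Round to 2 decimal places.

-11.67

Initially, 76 - 4p = 2p + 4, so 72 = 6p and p = 12, Q = 28.
The new curves are Qd = 55 - 4p (demand) and Qs = 2p - 3 (supply).
Clearing the new market: 55 - 4p = 2p - 3, so p = 29/3 ≈ 9.6667 and Q = 49/3 ≈ 16.3333.
ΔQ = 16.3333 − 28 = -11.67.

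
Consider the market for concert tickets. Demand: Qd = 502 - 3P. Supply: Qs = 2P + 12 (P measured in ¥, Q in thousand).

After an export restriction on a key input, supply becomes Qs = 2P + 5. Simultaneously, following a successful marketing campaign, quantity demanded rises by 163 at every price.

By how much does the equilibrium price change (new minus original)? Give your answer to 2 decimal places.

Solve the original market: 502 - 3P = 2P + 12, hence P = 98 and Q = 208.
The shock moves the curves to Qd = 665 - 3P and Qs = 2P + 5.
Setting them equal: 665 - 3P = 2P + 5 → 660 = 5P, so P = 132 and Q = 269.
ΔP = 132 − 98 = +34.00.

+34.00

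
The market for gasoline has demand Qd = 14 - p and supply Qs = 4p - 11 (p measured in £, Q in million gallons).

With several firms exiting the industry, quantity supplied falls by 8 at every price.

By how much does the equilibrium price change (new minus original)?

Solve the original market: 14 - p = 4p - 11, hence p = 5 and Q = 9.
After the shift, demand is Qd = 14 - p and supply is Qs = 4p - 19.
Equate the new curves: 14 - p = 4p - 19, giving 33 = 5p, p = 6.6, Q = 7.4.
Δp = 6.6 − 5 = +1.6.

+1.6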